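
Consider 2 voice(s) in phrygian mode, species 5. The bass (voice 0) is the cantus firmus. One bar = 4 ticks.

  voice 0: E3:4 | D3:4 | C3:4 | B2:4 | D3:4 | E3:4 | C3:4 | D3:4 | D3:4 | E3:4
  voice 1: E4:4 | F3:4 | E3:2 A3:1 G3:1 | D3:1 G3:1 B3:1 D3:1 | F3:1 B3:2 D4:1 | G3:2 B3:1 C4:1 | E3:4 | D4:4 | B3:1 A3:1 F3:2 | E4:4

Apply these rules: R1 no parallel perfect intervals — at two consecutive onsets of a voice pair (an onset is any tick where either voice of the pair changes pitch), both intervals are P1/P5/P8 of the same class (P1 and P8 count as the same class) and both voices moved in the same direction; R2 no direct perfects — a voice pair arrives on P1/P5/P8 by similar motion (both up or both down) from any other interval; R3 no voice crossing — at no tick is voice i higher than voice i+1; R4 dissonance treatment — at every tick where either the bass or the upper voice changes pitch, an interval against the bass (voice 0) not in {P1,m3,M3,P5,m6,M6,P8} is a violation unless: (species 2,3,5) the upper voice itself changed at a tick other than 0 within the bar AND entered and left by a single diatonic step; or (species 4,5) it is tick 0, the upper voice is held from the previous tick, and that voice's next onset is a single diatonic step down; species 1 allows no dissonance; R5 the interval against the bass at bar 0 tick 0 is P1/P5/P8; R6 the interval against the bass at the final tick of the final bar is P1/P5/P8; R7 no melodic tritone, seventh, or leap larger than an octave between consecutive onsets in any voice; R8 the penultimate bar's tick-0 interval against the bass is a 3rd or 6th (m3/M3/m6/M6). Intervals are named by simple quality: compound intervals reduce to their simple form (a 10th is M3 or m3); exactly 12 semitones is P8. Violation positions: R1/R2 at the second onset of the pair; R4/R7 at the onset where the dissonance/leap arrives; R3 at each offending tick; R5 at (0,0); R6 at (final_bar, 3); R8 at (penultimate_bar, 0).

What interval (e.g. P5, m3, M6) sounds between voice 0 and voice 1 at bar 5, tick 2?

voice 0=E3 voice 1=B3 -> P5

P5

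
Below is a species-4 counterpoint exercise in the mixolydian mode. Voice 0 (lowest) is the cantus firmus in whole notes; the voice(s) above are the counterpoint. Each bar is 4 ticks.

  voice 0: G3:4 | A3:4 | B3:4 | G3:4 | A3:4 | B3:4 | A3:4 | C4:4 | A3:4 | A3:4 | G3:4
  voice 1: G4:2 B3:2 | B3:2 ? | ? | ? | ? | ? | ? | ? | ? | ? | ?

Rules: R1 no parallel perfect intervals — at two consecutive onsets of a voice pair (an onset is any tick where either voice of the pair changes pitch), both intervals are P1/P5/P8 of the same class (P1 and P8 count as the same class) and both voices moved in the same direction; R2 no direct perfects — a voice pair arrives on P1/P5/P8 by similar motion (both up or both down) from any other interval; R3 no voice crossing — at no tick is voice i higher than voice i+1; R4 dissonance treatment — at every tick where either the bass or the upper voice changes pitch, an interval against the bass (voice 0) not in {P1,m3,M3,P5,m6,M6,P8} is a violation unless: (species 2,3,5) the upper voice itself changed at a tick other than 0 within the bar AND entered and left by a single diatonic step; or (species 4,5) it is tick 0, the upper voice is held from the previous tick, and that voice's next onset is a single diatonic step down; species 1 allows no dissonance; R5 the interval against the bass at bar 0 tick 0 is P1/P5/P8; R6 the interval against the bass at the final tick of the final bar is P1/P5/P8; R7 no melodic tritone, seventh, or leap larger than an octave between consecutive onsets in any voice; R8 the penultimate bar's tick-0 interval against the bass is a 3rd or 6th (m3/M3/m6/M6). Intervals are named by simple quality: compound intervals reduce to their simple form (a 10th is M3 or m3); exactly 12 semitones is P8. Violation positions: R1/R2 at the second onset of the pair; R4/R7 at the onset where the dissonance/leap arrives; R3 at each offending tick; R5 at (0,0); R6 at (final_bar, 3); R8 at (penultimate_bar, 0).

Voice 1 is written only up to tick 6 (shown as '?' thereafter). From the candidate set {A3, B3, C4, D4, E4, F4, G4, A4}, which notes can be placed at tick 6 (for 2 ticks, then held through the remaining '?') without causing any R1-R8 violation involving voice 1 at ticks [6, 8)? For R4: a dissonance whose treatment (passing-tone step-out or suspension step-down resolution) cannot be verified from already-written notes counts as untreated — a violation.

{A3, B3, C4, E4}

A3: legal
B3: legal
C4: legal
D4: violates R4
E4: legal
F4: violates R7
G4: violates R4
A4: violates R7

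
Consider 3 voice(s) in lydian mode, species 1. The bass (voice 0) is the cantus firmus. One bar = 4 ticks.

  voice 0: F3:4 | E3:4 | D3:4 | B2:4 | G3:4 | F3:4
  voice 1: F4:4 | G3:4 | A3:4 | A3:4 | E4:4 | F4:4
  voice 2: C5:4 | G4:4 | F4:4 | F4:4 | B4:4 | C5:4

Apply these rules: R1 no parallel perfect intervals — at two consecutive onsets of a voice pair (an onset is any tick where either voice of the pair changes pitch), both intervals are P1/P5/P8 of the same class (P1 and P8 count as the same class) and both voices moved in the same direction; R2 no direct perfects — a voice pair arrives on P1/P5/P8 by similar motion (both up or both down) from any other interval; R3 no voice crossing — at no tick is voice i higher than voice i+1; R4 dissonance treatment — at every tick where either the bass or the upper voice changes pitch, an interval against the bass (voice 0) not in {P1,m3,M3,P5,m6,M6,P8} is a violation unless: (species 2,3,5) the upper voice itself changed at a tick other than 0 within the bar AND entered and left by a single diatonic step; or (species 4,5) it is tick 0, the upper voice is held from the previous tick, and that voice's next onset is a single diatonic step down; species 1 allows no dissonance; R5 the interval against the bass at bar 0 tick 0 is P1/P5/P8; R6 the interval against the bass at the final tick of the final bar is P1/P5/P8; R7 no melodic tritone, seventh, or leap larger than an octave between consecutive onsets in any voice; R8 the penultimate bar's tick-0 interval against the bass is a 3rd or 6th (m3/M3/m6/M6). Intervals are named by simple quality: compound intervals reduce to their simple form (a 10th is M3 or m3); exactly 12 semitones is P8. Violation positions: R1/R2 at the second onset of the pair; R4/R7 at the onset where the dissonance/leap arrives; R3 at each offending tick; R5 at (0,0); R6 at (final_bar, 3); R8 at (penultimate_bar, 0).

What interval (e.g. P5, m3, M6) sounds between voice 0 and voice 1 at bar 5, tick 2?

voice 0=F3 voice 1=F4 -> P8

P8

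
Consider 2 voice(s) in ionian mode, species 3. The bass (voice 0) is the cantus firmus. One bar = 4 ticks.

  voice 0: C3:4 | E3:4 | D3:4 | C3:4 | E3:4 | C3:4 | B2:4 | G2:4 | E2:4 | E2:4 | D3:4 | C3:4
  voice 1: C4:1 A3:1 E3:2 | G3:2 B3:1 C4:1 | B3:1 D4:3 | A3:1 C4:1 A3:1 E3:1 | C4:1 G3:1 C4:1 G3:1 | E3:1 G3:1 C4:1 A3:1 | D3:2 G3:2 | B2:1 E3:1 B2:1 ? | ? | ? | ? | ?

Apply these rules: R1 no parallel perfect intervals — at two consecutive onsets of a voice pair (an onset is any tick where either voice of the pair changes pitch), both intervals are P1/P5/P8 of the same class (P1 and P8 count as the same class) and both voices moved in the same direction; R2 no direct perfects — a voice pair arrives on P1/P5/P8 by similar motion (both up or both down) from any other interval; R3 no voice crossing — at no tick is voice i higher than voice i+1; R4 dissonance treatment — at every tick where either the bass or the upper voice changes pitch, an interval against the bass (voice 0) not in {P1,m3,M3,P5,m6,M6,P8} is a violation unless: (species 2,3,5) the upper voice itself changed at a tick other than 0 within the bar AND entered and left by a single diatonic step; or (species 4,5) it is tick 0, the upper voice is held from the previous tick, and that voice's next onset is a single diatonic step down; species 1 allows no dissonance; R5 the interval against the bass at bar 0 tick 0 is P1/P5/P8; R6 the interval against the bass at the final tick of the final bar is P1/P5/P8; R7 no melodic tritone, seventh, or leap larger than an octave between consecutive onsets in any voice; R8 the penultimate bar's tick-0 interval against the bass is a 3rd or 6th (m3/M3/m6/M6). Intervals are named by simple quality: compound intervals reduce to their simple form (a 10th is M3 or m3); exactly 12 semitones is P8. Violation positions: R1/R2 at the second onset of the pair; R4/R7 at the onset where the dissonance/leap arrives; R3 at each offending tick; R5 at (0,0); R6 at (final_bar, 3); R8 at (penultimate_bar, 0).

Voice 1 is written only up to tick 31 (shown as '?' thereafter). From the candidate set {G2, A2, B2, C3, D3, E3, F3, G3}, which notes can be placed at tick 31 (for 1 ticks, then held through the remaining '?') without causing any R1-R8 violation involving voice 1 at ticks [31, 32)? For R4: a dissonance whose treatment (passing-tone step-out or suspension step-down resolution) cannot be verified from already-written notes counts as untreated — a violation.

G2: legal
A2: violates R4
B2: legal
C3: violates R4
D3: legal
E3: legal
F3: violates R4,R7
G3: legal

{B2, D3, E3, G2, G3}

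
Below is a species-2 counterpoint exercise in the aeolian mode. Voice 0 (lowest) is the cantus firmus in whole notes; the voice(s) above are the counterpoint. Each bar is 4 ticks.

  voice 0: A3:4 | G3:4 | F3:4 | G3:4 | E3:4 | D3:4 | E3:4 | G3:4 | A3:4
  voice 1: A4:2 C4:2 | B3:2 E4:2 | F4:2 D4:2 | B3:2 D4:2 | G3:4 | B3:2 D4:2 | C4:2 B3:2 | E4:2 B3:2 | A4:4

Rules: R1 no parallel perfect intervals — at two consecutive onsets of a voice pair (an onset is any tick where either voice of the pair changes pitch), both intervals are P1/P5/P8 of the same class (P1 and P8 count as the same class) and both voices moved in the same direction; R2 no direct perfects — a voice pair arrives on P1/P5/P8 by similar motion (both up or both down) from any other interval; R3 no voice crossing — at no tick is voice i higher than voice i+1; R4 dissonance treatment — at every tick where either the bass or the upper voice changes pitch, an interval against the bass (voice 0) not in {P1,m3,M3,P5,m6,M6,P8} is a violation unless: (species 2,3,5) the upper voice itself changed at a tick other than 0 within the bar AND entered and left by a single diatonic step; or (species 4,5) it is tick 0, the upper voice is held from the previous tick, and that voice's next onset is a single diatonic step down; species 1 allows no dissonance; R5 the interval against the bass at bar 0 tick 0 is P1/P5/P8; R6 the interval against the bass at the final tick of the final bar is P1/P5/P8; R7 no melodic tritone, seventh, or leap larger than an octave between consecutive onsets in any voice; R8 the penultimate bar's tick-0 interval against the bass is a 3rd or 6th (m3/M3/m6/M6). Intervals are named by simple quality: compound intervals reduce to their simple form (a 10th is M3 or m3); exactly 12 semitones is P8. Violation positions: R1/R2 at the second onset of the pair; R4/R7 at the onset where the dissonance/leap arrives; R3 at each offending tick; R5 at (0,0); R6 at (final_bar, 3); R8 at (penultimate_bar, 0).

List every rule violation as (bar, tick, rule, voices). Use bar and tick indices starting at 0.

bar 0: v0=A3 v1=A4 downbeat P8
bar 1: v0=G3 v1=B3 downbeat M3
bar 2: v0=F3 v1=F4 downbeat P8
bar 3: v0=G3 v1=B3 downbeat M3
bar 4: v0=E3 v1=G3 downbeat m3
bar 5: v0=D3 v1=B3 downbeat M6
bar 6: v0=E3 v1=C4 downbeat m6
bar 7: v0=G3 v1=E4 downbeat M6
bar 8: v0=A3 v1=A4 downbeat P8
  -> R2 @ bar 8 tick 0 v(0, 1): G3/B3 M3 -> A3/A4 P8 similar
  -> R7 @ bar 8 tick 0 v(1,): B3->A4 leap 10st

(8, 0, R2, (0, 1))
(8, 0, R7, (1,))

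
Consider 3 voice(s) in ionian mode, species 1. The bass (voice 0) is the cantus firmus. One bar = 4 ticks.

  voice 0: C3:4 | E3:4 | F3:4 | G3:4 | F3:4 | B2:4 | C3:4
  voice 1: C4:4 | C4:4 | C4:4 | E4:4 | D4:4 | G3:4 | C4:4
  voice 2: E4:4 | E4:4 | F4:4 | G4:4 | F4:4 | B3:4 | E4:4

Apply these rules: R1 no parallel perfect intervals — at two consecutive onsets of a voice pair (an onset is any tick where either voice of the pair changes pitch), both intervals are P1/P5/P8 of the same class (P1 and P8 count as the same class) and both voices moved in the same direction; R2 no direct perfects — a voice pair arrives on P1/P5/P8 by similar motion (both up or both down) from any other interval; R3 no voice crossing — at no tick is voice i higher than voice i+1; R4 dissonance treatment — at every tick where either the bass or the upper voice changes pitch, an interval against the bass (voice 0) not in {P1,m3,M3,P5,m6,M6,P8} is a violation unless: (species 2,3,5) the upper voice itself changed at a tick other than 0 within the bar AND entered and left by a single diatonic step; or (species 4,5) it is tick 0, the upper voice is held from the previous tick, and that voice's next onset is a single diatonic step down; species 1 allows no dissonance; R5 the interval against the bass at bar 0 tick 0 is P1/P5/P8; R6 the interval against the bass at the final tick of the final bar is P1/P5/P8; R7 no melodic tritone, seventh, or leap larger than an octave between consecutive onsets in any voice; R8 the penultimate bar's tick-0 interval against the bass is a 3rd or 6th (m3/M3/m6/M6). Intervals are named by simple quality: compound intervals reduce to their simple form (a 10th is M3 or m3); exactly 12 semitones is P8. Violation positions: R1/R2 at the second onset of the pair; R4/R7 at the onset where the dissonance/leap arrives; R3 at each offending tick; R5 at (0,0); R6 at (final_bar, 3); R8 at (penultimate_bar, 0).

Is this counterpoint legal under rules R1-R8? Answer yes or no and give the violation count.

No (10 violations)

bar 0: v0=C3 v1=C4 v2=E4 (M3)
bar 1: v0=E3 v1=C4 v2=E4 (P8)
bar 2: v0=F3 v1=C4 v2=F4 (P8)
bar 3: v0=G3 v1=E4 v2=G4 (P8)
bar 4: v0=F3 v1=D4 v2=F4 (P8)
bar 5: v0=B2 v1=G3 v2=B3 (P8)
bar 6: v0=C3 v1=C4 v2=E4 (M3)
  R5 @ bar0.0: opens on M3
  R1 @ bar2.0: E3/E4 P8 -> F3/F4 P8 similar
  R1 @ bar3.0: F3/F4 P8 -> G3/G4 P8 similar
  R1 @ bar4.0: G3/G4 P8 -> F3/F4 P8 similar
  R1 @ bar5.0: F3/F4 P8 -> B2/B3 P8 similar
  R7 @ bar5.0: F3->B2 leap 6st
  R7 @ bar5.0: F4->B3 leap 6st
  R8 @ bar5.0: penult P8 not 3rd/6th
  R2 @ bar6.0: B2/G3 m6 -> C3/C4 P8 similar
  R6 @ bar6.3: closes on M3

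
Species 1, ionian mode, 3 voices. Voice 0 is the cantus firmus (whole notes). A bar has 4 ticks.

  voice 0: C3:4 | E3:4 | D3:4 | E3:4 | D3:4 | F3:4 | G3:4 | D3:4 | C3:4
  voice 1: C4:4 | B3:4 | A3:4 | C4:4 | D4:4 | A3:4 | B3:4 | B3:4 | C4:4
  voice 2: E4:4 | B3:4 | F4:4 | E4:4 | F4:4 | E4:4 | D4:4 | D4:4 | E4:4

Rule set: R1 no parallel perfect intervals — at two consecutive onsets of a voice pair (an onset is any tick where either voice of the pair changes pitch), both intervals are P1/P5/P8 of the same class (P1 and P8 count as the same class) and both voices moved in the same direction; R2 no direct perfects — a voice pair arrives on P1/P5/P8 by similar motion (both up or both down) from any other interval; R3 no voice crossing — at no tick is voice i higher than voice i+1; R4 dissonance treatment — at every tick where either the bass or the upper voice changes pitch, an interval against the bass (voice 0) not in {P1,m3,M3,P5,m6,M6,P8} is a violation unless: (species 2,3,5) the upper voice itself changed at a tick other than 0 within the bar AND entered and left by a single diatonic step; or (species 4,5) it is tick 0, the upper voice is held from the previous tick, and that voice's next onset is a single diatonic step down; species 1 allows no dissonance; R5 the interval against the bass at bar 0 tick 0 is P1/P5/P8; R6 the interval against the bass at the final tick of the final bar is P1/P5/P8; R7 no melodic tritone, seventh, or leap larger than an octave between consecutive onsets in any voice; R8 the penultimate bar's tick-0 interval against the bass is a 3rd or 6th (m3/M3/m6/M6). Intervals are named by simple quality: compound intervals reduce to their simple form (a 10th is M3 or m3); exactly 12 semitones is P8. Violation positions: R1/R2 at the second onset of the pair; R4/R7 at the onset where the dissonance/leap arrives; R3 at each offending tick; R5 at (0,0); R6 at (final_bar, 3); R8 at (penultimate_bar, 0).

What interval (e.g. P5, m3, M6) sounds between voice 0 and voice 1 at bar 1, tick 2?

voice 0=E3 voice 1=B3 -> P5

P5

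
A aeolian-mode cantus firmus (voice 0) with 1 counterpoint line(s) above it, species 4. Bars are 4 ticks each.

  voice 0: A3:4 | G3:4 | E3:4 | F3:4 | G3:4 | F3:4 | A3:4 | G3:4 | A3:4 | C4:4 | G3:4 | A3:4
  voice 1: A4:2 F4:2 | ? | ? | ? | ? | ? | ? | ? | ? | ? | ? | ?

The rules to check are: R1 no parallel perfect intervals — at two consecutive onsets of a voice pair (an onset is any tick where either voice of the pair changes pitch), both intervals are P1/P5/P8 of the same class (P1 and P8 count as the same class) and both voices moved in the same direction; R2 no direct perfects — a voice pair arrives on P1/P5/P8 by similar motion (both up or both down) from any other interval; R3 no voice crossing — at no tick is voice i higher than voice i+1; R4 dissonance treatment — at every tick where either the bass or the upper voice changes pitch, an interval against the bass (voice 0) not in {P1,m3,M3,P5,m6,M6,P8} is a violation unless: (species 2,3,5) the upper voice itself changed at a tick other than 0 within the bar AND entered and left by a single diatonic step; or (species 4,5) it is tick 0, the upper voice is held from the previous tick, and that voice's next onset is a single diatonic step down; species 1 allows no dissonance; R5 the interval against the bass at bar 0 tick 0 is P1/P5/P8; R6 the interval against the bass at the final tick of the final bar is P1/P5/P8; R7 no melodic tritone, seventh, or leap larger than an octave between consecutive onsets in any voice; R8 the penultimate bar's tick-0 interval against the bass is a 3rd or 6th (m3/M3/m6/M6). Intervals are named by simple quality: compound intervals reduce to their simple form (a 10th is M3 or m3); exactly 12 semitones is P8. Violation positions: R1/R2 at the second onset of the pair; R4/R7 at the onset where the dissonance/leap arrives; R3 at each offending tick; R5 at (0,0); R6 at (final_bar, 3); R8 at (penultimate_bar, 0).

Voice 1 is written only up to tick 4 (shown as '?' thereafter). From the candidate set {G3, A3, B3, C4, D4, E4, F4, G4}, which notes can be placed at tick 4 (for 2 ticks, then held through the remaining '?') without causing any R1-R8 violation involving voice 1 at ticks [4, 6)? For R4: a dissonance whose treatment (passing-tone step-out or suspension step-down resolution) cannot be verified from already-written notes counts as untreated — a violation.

{E4, G4}

G3: violates R2,R7
A3: violates R4
B3: violates R7
C4: violates R4
D4: violates R2
E4: legal
F4: violates R4
G4: legal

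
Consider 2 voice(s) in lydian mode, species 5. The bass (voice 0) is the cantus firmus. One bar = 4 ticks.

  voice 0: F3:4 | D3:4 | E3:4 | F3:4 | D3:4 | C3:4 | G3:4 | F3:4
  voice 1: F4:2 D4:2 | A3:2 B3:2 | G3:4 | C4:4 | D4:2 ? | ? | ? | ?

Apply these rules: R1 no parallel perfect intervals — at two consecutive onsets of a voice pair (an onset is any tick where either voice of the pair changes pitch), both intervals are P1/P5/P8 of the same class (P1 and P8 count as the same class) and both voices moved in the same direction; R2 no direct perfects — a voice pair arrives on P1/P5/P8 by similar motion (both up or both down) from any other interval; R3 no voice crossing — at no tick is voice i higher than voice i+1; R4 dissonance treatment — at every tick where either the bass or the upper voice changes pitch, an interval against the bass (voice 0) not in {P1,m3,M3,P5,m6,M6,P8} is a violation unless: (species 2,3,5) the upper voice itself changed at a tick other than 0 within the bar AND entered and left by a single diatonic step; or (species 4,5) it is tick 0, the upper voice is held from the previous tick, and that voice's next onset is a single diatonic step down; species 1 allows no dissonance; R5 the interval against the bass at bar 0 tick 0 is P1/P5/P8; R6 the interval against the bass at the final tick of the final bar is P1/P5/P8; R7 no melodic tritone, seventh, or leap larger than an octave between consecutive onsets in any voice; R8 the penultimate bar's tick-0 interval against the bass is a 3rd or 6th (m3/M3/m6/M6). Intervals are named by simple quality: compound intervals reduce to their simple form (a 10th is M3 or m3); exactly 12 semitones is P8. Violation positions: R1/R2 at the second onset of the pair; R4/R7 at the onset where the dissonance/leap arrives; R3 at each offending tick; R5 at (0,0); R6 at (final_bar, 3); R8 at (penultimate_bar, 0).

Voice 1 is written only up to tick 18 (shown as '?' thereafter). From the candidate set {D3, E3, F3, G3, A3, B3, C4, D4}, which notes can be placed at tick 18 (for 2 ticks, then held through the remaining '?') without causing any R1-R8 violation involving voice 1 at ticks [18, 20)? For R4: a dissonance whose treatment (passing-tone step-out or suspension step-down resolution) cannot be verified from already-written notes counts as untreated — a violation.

{A3, B3, D3, D4, F3}

D3: legal
E3: violates R4,R7
F3: legal
G3: violates R4
A3: legal
B3: legal
C4: violates R4
D4: legal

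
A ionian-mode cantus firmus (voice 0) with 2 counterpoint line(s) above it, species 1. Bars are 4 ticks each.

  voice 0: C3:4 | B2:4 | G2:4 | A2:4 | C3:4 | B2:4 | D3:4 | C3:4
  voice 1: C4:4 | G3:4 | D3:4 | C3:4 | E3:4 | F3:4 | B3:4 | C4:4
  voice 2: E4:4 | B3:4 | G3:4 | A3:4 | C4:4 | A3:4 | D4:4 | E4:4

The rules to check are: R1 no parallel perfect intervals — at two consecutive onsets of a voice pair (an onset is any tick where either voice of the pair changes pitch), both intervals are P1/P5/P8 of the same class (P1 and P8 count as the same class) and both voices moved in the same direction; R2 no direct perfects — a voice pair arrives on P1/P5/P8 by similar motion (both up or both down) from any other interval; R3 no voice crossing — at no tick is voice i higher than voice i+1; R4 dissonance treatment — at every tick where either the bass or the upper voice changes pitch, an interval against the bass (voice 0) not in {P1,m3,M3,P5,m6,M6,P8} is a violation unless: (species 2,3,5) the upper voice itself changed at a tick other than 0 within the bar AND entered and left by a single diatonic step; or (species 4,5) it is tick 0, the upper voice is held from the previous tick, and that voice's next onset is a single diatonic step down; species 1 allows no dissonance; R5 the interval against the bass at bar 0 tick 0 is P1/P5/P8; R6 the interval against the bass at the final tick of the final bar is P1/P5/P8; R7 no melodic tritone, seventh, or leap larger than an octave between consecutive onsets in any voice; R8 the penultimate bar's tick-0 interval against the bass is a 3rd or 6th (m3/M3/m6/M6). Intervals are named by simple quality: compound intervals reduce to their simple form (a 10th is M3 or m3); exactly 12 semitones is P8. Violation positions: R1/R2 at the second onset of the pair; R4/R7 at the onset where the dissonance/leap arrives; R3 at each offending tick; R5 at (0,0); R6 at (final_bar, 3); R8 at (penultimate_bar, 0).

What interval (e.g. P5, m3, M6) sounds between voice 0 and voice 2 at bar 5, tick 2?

m7

voice 0=B2 voice 2=A3 -> m7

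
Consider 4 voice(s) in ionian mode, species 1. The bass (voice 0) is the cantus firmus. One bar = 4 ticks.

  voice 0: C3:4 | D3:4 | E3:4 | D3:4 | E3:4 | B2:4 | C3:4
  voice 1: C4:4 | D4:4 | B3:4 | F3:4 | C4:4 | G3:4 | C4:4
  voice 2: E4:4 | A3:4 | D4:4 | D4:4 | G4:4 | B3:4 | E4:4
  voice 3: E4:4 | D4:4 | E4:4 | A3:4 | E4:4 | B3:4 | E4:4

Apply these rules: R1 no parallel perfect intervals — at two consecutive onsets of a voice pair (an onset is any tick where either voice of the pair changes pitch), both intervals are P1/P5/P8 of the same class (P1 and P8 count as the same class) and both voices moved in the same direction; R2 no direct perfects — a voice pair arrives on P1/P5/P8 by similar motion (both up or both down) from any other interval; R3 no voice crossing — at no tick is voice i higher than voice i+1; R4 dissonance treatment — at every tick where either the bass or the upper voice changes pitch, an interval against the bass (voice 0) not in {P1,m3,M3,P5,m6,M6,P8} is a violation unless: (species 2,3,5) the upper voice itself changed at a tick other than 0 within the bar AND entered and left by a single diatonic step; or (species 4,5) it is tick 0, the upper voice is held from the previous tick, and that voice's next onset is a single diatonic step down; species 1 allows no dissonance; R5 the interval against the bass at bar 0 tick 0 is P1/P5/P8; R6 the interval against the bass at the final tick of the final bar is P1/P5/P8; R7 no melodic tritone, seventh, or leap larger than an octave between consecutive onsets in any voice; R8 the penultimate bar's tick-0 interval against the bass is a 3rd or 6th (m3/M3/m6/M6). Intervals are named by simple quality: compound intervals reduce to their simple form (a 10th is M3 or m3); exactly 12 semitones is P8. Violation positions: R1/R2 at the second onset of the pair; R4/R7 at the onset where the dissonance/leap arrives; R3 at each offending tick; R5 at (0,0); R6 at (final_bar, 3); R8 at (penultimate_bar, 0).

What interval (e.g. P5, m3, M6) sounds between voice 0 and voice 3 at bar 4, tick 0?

voice 0=E3 voice 3=E4 -> P8

P8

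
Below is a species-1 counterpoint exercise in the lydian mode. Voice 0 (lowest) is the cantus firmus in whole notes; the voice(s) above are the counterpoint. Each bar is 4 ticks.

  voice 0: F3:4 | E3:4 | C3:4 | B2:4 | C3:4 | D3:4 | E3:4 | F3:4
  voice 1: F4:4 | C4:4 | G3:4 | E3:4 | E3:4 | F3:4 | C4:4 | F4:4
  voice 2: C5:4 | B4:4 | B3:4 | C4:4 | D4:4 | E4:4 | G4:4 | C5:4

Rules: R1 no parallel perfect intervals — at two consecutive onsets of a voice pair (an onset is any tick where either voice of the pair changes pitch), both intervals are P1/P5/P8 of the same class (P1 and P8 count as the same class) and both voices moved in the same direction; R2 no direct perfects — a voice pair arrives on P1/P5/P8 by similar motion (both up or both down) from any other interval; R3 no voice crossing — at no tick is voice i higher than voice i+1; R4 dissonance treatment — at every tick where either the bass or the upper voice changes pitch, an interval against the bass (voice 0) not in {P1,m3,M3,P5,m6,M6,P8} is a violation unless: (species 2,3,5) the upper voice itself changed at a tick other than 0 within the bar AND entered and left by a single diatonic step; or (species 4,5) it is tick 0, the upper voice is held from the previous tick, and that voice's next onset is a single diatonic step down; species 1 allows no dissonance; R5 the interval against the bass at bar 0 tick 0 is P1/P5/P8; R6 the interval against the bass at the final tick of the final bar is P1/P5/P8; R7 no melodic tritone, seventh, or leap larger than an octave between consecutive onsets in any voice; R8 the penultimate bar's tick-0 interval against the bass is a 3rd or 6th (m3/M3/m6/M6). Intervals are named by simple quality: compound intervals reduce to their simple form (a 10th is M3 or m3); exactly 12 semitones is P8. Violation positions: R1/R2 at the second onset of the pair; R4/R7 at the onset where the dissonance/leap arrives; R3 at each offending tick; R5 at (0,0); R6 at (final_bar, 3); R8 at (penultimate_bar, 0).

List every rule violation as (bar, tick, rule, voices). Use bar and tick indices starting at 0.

(1, 0, R1, (0, 2))
(2, 0, R2, (0, 1))
(2, 0, R4, (0, 2))
(3, 0, R4, (0, 1))
(3, 0, R4, (0, 2))
(4, 0, R4, (0, 2))
(5, 0, R4, (0, 2))
(6, 0, R2, (1, 2))
(7, 0, R1, (1, 2))
(7, 0, R2, (0, 1))
(7, 0, R2, (0, 2))

bar 0: v0=F3 v1=F4 v2=C5 downbeat P5
bar 1: v0=E3 v1=C4 v2=B4 downbeat P5
bar 2: v0=C3 v1=G3 v2=B3 downbeat M7
bar 3: v0=B2 v1=E3 v2=C4 downbeat m2
bar 4: v0=C3 v1=E3 v2=D4 downbeat M2
bar 5: v0=D3 v1=F3 v2=E4 downbeat M2
bar 6: v0=E3 v1=C4 v2=G4 downbeat m3
bar 7: v0=F3 v1=F4 v2=C5 downbeat P5
  -> R1 @ bar 1 tick 0 v(0, 2): F3/C5 P5 -> E3/B4 P5 similar
  -> R2 @ bar 2 tick 0 v(0, 1): E3/C4 m6 -> C3/G3 P5 similar
  -> R4 @ bar 2 tick 0 v(0, 2): C3/B3 M7 untreated
  -> R4 @ bar 3 tick 0 v(0, 1): B2/E3 P4 untreated
  -> R4 @ bar 3 tick 0 v(0, 2): B2/C4 m2 untreated
  -> R4 @ bar 4 tick 0 v(0, 2): C3/D4 M2 untreated
  -> R4 @ bar 5 tick 0 v(0, 2): D3/E4 M2 untreated
  -> R2 @ bar 6 tick 0 v(1, 2): F3/E4 M7 -> C4/G4 P5 similar
  -> R1 @ bar 7 tick 0 v(1, 2): C4/G4 P5 -> F4/C5 P5 similar
  -> R2 @ bar 7 tick 0 v(0, 1): E3/C4 m6 -> F3/F4 P8 similar
  -> R2 @ bar 7 tick 0 v(0, 2): E3/G4 m3 -> F3/C5 P5 similar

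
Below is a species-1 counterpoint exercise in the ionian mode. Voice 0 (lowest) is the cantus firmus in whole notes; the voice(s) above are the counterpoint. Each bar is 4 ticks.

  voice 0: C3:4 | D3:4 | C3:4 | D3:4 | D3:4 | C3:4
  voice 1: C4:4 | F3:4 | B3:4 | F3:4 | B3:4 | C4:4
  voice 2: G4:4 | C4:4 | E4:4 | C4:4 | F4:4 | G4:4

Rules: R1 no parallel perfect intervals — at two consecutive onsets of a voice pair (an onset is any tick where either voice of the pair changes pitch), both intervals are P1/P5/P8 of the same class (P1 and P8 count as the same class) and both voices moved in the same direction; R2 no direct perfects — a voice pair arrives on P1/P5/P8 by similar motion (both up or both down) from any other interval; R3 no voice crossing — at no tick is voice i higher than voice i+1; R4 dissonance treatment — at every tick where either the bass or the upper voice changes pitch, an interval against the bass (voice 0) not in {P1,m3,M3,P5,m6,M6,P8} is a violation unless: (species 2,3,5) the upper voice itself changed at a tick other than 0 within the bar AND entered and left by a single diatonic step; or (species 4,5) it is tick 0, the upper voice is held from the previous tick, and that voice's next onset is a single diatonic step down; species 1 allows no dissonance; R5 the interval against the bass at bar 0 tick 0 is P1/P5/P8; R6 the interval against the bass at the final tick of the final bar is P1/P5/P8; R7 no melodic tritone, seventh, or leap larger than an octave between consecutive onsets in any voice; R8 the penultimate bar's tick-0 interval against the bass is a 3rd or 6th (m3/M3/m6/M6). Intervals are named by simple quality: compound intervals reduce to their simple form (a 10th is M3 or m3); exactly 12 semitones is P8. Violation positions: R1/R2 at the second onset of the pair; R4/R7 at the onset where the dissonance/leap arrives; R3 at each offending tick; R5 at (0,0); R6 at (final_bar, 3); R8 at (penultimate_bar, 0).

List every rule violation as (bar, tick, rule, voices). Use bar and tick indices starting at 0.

(1, 0, R1, (1, 2))
(1, 0, R4, (0, 2))
(2, 0, R4, (0, 1))
(2, 0, R7, (1,))
(3, 0, R2, (1, 2))
(3, 0, R4, (0, 2))
(3, 0, R7, (1,))
(4, 0, R7, (1,))
(5, 0, R2, (1, 2))

bar 0: v0=C3 v1=C4 v2=G4 downbeat P5
bar 1: v0=D3 v1=F3 v2=C4 downbeat m7
bar 2: v0=C3 v1=B3 v2=E4 downbeat M3
bar 3: v0=D3 v1=F3 v2=C4 downbeat m7
bar 4: v0=D3 v1=B3 v2=F4 downbeat m3
bar 5: v0=C3 v1=C4 v2=G4 downbeat P5
  -> R1 @ bar 1 tick 0 v(1, 2): C4/G4 P5 -> F3/C4 P5 similar
  -> R4 @ bar 1 tick 0 v(0, 2): D3/C4 m7 untreated
  -> R4 @ bar 2 tick 0 v(0, 1): C3/B3 M7 untreated
  -> R7 @ bar 2 tick 0 v(1,): F3->B3 leap 6st
  -> R2 @ bar 3 tick 0 v(1, 2): B3/E4 P4 -> F3/C4 P5 similar
  -> R4 @ bar 3 tick 0 v(0, 2): D3/C4 m7 untreated
  -> R7 @ bar 3 tick 0 v(1,): B3->F3 leap 6st
  -> R7 @ bar 4 tick 0 v(1,): F3->B3 leap 6st
  -> R2 @ bar 5 tick 0 v(1, 2): B3/F4 TT -> C4/G4 P5 similar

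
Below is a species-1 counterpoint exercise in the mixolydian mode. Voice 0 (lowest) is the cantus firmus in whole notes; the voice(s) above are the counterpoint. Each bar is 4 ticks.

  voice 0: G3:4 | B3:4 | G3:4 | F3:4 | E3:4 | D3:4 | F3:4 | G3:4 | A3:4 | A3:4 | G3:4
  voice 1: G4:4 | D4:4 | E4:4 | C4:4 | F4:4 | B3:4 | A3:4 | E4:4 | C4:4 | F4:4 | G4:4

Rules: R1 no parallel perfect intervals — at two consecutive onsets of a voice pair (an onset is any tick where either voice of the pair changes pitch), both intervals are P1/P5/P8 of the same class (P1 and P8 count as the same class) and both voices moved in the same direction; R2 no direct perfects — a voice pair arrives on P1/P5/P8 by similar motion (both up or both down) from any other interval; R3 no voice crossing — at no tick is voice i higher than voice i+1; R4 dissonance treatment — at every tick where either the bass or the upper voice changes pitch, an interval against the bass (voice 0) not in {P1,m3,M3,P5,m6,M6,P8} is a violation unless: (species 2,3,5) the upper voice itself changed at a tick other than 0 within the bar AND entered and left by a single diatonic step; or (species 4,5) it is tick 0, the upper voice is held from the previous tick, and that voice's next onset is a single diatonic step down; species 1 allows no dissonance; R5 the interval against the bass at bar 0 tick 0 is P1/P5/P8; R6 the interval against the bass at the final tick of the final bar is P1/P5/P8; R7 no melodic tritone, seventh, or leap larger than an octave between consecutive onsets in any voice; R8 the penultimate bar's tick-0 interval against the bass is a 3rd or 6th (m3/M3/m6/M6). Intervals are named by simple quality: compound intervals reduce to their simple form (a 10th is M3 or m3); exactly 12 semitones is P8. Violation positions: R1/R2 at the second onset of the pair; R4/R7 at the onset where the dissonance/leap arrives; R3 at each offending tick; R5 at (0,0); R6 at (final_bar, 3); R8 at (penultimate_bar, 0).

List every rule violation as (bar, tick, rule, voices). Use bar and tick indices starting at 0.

(3, 0, R2, (0, 1))
(4, 0, R4, (0, 1))
(5, 0, R7, (1,))

bar 0: v0=G3 v1=G4 downbeat P8
bar 1: v0=B3 v1=D4 downbeat m3
bar 2: v0=G3 v1=E4 downbeat M6
bar 3: v0=F3 v1=C4 downbeat P5
bar 4: v0=E3 v1=F4 downbeat m2
bar 5: v0=D3 v1=B3 downbeat M6
bar 6: v0=F3 v1=A3 downbeat M3
bar 7: v0=G3 v1=E4 downbeat M6
bar 8: v0=A3 v1=C4 downbeat m3
bar 9: v0=A3 v1=F4 downbeat m6
bar 10: v0=G3 v1=G4 downbeat P8
  -> R2 @ bar 3 tick 0 v(0, 1): G3/E4 M6 -> F3/C4 P5 similar
  -> R4 @ bar 4 tick 0 v(0, 1): E3/F4 m2 untreated
  -> R7 @ bar 5 tick 0 v(1,): F4->B3 leap 6st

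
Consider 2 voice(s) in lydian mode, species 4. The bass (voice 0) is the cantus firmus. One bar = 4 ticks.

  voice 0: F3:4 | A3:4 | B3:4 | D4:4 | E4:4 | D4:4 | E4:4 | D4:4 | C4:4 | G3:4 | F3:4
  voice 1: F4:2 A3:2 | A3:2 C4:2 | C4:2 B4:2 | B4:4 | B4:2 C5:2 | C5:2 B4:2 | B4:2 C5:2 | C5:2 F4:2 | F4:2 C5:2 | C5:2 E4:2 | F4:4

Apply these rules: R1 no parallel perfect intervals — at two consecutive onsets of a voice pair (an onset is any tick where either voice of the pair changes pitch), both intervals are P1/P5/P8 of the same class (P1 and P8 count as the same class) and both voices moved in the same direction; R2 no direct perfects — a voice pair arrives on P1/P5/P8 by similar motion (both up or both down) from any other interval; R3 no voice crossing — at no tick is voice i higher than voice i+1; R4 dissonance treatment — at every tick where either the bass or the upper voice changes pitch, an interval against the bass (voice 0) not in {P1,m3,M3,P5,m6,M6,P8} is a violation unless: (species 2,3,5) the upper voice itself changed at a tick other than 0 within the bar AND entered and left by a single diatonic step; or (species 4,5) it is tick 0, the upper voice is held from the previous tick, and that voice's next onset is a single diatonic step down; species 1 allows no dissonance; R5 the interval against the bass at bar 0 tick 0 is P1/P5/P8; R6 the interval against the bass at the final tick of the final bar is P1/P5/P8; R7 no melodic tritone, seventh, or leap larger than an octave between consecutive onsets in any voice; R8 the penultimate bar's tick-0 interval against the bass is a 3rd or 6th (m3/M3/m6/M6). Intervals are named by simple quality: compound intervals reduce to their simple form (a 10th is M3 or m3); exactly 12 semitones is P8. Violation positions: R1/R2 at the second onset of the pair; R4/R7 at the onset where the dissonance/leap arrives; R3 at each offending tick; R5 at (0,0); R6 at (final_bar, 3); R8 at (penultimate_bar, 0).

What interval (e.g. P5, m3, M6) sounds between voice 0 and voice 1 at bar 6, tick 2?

m6

voice 0=E4 voice 1=C5 -> m6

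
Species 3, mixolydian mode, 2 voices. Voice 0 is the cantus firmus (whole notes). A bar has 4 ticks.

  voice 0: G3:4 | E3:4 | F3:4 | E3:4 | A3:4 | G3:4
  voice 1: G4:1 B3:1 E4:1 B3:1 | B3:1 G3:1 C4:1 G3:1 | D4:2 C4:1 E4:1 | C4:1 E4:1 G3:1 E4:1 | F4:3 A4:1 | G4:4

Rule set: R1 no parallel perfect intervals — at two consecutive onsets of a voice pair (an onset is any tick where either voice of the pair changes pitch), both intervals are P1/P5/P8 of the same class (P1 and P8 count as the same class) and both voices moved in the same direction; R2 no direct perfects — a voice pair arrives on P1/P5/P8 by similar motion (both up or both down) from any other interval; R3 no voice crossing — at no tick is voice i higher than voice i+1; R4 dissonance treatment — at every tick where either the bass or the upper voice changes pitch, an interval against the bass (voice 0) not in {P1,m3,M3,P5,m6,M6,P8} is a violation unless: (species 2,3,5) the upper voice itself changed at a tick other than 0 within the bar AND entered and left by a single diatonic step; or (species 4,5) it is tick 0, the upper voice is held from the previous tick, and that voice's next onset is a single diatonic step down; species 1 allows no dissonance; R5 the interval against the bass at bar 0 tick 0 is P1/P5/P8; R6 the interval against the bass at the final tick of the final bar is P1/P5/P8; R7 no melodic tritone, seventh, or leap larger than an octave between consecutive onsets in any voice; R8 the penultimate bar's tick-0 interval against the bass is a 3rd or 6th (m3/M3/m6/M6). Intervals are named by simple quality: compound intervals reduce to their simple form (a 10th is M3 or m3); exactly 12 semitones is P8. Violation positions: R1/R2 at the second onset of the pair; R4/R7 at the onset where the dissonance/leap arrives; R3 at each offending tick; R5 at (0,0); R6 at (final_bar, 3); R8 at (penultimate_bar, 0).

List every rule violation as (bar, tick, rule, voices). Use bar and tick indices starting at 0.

(2, 3, R4, (0, 1))
(5, 0, R1, (0, 1))

bar 0: v0=G3 v1=G4 downbeat P8
bar 1: v0=E3 v1=B3 downbeat P5
bar 2: v0=F3 v1=D4 downbeat M6
bar 3: v0=E3 v1=C4 downbeat m6
bar 4: v0=A3 v1=F4 downbeat m6
bar 5: v0=G3 v1=G4 downbeat P8
  -> R4 @ bar 2 tick 3 v(0, 1): F3/E4 M7 untreated
  -> R1 @ bar 5 tick 0 v(0, 1): A3/A4 P8 -> G3/G4 P8 similar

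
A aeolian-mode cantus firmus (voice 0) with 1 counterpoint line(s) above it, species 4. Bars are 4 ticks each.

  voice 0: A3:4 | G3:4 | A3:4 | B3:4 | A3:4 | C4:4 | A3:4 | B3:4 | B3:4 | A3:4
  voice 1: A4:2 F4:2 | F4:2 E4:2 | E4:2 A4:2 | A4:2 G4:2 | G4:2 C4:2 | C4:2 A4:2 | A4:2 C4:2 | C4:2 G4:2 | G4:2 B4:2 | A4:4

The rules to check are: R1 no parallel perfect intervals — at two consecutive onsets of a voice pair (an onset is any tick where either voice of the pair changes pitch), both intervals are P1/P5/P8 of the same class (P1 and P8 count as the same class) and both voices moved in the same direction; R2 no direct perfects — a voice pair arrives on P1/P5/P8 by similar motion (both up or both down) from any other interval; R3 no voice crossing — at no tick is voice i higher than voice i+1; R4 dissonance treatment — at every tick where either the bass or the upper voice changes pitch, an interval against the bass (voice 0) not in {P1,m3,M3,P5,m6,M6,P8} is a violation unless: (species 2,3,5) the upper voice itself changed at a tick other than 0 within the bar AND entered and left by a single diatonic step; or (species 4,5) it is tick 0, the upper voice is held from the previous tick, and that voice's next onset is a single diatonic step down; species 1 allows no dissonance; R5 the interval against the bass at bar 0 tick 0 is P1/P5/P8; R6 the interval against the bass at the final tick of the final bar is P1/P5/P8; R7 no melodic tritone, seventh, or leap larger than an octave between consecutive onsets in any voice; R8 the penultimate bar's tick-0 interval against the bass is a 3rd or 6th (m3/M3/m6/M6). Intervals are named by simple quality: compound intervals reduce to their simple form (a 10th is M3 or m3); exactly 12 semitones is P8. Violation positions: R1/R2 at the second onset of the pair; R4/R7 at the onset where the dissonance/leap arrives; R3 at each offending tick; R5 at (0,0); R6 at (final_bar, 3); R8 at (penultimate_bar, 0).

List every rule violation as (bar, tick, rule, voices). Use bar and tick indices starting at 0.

(4, 0, R4, (0, 1))
(7, 0, R4, (0, 1))
(9, 0, R1, (0, 1))

bar 0: v0=A3 v1=A4 downbeat P8
bar 1: v0=G3 v1=F4 downbeat m7
bar 2: v0=A3 v1=E4 downbeat P5
bar 3: v0=B3 v1=A4 downbeat m7
bar 4: v0=A3 v1=G4 downbeat m7
bar 5: v0=C4 v1=C4 downbeat P1
bar 6: v0=A3 v1=A4 downbeat P8
bar 7: v0=B3 v1=C4 downbeat m2
bar 8: v0=B3 v1=G4 downbeat m6
bar 9: v0=A3 v1=A4 downbeat P8
  -> R4 @ bar 4 tick 0 v(0, 1): A3/G4 m7 untreated
  -> R4 @ bar 7 tick 0 v(0, 1): B3/C4 m2 untreated
  -> R1 @ bar 9 tick 0 v(0, 1): B3/B4 P8 -> A3/A4 P8 similar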